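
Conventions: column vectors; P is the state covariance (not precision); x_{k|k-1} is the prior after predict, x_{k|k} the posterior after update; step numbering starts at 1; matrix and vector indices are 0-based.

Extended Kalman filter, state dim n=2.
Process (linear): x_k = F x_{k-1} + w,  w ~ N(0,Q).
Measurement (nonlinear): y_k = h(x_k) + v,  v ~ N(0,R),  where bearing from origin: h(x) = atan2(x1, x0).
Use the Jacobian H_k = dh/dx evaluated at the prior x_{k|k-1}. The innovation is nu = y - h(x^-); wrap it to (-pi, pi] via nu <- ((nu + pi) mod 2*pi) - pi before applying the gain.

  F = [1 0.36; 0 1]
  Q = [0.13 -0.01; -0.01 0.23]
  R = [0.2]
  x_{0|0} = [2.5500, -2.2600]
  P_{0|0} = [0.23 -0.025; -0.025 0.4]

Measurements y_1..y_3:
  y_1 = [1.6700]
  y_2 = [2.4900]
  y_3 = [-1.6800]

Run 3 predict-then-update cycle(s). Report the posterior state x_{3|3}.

x_post = [4.5277, 0.6855]

step 1: x^-=[1.7364, -2.2600]  P^-=[0.3938 0.1090; 0.1090 0.6300]  H_jac=[0.2782 0.2138]  S=[0.2722]  K=[0.4881; 0.6061]  nu=[2.5857]  x^+=[2.9984, -0.6929]  P^+=[0.3290 0.0285; 0.0285 0.5300]
step 2: x^-=[2.7490, -0.6929]  P^-=[0.5482 0.2093; 0.2093 0.7600]  H_jac=[0.0862 0.3420]  S=[0.3053]  K=[0.3892; 0.9105]  nu=[2.7369]  x^+=[3.8142, 1.7990]  P^+=[0.5019 0.1011; 0.1011 0.5069]
step 3: x^-=[4.4618, 1.7990]  P^-=[0.7704 0.2736; 0.2736 0.7369]  H_jac=[-0.0777 0.1928]  S=[0.2238]  K=[-0.0319; 0.5397]  nu=[-2.0633]  x^+=[4.5277, 0.6855]  P^+=[0.7702 0.2774; 0.2774 0.6717]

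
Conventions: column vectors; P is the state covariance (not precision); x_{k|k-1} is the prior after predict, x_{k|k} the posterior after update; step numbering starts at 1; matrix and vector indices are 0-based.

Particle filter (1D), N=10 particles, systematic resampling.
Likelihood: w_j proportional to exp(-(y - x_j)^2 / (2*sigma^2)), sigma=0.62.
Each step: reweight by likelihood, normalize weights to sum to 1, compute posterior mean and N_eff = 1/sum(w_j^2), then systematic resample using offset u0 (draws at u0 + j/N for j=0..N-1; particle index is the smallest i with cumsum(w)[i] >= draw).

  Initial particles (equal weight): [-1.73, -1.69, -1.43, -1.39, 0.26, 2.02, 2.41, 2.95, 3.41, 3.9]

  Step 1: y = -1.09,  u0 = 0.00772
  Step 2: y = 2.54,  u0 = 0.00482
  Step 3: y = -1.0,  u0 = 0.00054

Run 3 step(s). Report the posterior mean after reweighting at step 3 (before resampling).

post_mean = -1.4282

step 1: w=[0.1920, 0.2048, 0.2815, 0.2910, 0.0306, 0.0000, 0.0000, 0.0000, 0.0000, 0.0000]  mean=-1.4776  Neff=4.1030  idx=[0, 0, 1, 1, 2, 2, 2, 3, 3, 3]
step 2: w=[0.0052, 0.0052, 0.0081, 0.0081, 0.1294, 0.1294, 0.1294, 0.1951, 0.1951, 0.1951]  mean=-1.4139  Neff=6.0751  idx=[0, 4, 5, 6, 6, 7, 7, 8, 8, 9]
step 3: w=[0.0645, 0.1015, 0.1015, 0.1015, 0.1015, 0.1059, 0.1059, 0.1059, 0.1059, 0.1059]  mean=-1.4282  Neff=9.8580  idx=[0, 1, 2, 3, 4, 5, 6, 7, 8, 9]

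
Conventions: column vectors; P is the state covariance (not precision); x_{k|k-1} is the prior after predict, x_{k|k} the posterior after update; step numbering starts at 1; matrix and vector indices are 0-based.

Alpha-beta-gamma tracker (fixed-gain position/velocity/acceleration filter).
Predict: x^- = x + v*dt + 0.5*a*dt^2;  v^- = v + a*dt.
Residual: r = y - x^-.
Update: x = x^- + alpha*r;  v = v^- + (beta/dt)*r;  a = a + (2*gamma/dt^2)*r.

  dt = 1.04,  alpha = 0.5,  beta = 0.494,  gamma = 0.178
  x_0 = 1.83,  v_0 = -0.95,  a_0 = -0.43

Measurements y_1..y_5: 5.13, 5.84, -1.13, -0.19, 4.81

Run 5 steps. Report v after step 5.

step 1: x_pred=0.6095  r=4.5205  x^+=2.8697  v^+=0.7501  a^+=1.0579
step 2: x_pred=4.2219  r=1.6181  x^+=5.0310  v^+=2.6189  a^+=1.5905
step 3: x_pred=8.6147  r=-9.7447  x^+=3.7424  v^+=-0.3558  a^+=-1.6169
step 4: x_pred=2.4979  r=-2.6879  x^+=1.1540  v^+=-3.3141  a^+=-2.5016
step 5: x_pred=-3.6456  r=8.4556  x^+=0.5822  v^+=-1.8994  a^+=0.2815

v_post = -1.8994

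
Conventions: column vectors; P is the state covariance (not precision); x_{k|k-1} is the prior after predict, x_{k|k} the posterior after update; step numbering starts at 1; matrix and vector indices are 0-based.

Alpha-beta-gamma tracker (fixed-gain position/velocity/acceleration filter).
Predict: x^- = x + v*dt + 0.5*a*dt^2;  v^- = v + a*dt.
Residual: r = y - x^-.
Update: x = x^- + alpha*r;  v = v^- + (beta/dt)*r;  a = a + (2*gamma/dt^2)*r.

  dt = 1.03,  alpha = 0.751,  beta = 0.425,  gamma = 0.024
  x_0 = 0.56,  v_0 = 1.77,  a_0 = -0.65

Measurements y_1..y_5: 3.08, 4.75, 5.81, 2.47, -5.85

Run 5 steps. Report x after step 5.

x_post = -3.9987

step 1: x_pred=2.0383  r=1.0417  x^+=2.8206  v^+=1.5303  a^+=-0.6029
step 2: x_pred=4.0771  r=0.6729  x^+=4.5824  v^+=1.1870  a^+=-0.5724
step 3: x_pred=5.5014  r=0.3086  x^+=5.7332  v^+=0.7248  a^+=-0.5585
step 4: x_pred=6.1834  r=-3.7134  x^+=3.3946  v^+=-1.3827  a^+=-0.7265
step 5: x_pred=1.5851  r=-7.4351  x^+=-3.9987  v^+=-5.1989  a^+=-1.0629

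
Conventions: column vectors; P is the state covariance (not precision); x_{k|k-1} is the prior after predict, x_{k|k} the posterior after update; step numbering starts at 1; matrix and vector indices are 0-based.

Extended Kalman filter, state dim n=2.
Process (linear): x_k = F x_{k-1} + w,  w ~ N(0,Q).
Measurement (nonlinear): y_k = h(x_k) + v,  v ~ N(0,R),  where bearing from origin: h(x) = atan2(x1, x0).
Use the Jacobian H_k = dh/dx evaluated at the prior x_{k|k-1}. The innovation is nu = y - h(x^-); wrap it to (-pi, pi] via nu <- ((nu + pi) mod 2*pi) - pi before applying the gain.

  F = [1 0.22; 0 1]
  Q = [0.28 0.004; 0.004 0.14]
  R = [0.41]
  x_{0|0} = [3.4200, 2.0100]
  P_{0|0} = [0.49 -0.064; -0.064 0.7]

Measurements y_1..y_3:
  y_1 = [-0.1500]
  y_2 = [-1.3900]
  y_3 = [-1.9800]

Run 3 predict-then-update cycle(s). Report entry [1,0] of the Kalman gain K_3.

K[1,0] = 0.3973

step 1: x^-=[3.8622, 2.0100]  P^-=[0.7757 0.0940; 0.0940 0.8400]  H_jac=[-0.1060 0.2037]  S=[0.4495]  K=[-0.1404; 0.3585]  nu=[-0.6299]  x^+=[3.9506, 1.7842]  P^+=[0.7669 0.1166; 0.1166 0.7822]
step 2: x^-=[4.3431, 1.7842]  P^-=[1.1360 0.2927; 0.2927 0.9222]  H_jac=[-0.0809 0.1970]  S=[0.4439]  K=[-0.0772; 0.3559]  nu=[-1.7798]  x^+=[4.4805, 1.1507]  P^+=[1.1334 0.3049; 0.3049 0.8660]
step 3: x^-=[4.7337, 1.1507]  P^-=[1.5895 0.4994; 0.4994 1.0060]  H_jac=[-0.0485 0.1995]  S=[0.4441]  K=[0.0508; 0.3973]  nu=[-2.2185]  x^+=[4.6211, 0.2693]  P^+=[1.5883 0.4905; 0.4905 0.9359]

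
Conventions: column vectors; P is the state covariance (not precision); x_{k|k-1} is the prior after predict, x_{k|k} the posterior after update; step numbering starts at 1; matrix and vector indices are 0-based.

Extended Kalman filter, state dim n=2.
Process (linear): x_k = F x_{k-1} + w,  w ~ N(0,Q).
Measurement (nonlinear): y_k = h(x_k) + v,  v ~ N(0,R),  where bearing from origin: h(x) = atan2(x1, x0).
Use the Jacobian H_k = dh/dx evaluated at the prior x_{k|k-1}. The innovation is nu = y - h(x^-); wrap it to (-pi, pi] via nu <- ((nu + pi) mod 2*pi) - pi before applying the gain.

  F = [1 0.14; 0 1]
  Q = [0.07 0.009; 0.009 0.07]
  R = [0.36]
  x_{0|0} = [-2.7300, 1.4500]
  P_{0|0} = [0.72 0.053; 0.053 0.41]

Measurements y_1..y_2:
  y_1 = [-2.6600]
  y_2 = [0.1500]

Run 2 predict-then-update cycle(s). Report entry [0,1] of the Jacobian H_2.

step 1: x^-=[-2.5270, 1.4500]  P^-=[0.8129 0.1194; 0.1194 0.4800]  H_jac=[-0.1708 -0.2977]  S=[0.4384]  K=[-0.3978; -0.3725]  nu=[1.0025]  x^+=[-2.9258, 1.0766]  P^+=[0.7435 0.0544; 0.0544 0.4192]
step 2: x^-=[-2.7751, 1.0766]  P^-=[0.8370 0.1221; 0.1221 0.4892]  H_jac=[-0.1215 -0.3132]  S=[0.4296]  K=[-0.3257; -0.3911]  nu=[-2.6215]  x^+=[-1.9212, 2.1020]  P^+=[0.7914 0.0674; 0.0674 0.4234]

H_jac[0,1] = -0.3132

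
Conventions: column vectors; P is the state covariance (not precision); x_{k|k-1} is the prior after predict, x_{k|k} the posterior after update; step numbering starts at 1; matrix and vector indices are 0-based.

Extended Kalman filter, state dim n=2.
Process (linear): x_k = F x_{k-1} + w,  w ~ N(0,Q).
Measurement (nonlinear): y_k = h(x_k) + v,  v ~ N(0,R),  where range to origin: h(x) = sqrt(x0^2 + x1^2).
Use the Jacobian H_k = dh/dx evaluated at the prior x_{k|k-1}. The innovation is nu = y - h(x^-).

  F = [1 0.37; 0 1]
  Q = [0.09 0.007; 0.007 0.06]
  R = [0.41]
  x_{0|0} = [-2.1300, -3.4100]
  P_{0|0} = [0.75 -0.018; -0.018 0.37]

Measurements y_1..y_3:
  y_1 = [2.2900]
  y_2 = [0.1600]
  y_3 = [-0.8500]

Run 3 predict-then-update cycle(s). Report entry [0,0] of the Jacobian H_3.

step 1: x^-=[-3.3917, -3.4100]  P^-=[0.8773 0.1259; 0.1259 0.4300]  H_jac=[-0.7052 -0.7090]  S=[1.1884]  K=[-0.5957; -0.3313]  nu=[-2.5195]  x^+=[-1.8907, -2.5754]  P^+=[0.4556 -0.1086; -0.1086 0.2996]
step 2: x^-=[-2.8436, -2.5754]  P^-=[0.5062 0.0092; 0.0092 0.3596]  H_jac=[-0.7412 -0.6713]  S=[0.8593]  K=[-0.4438; -0.2889]  nu=[-3.6765]  x^+=[-1.2119, -1.5133]  P^+=[0.3369 -0.1009; -0.1009 0.2879]
step 3: x^-=[-1.7718, -1.5133]  P^-=[0.3916 0.0126; 0.0126 0.3479]  H_jac=[-0.7604 -0.6495]  S=[0.7956]  K=[-0.3846; -0.2960]  nu=[-3.1801]  x^+=[-0.5488, -0.5720]  P^+=[0.2740 -0.0780; -0.0780 0.2782]

H_jac[0,0] = -0.7604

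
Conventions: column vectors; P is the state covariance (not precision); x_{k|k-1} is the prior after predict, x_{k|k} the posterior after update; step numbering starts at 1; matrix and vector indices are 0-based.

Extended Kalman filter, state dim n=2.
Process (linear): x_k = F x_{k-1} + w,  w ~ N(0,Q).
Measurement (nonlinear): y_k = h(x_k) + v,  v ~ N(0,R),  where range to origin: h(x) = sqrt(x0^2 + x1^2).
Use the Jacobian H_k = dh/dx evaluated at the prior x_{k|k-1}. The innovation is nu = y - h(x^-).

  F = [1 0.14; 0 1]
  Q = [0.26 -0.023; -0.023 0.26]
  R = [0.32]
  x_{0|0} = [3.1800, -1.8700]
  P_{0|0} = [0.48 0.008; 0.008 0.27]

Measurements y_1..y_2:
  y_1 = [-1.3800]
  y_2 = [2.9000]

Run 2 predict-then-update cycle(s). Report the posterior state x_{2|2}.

x_post = [-1.0779, -2.0290]

step 1: x^-=[2.9182, -1.8700]  P^-=[0.7475 0.0228; 0.0228 0.5300]  H_jac=[0.8420 -0.5395]  S=[0.9835]  K=[0.6274; -0.2712]  nu=[-4.8459]  x^+=[-0.1224, -0.5556]  P^+=[0.3603 0.1902; 0.1902 0.4576]
step 2: x^-=[-0.2002, -0.5556]  P^-=[0.6826 0.2312; 0.2312 0.7176]  H_jac=[-0.3389 -0.9408]  S=[1.1811]  K=[-0.3801; -0.6380]  nu=[2.3094]  x^+=[-1.0779, -2.0290]  P^+=[0.5119 -0.0552; -0.0552 0.2369]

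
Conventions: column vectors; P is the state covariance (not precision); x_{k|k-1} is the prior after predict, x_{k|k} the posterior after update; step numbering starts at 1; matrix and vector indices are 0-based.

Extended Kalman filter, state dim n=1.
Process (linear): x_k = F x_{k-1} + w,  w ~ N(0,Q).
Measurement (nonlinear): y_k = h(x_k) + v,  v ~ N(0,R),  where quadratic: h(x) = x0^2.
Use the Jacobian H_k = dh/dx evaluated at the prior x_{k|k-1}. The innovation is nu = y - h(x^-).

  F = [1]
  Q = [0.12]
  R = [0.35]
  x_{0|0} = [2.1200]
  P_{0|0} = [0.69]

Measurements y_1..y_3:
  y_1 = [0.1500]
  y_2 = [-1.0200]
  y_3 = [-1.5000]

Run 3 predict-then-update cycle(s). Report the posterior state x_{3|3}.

step 1: x^-=[2.1200]  P^-=[0.8100]  H_jac=[4.2400]  S=[14.9119]  K=[0.2303]  nu=[-4.3444]  x^+=[1.1194]  P^+=[0.0190]
step 2: x^-=[1.1194]  P^-=[0.1390]  H_jac=[2.2389]  S=[1.0468]  K=[0.2973]  nu=[-2.2731]  x^+=[0.4436]  P^+=[0.0465]
step 3: x^-=[0.4436]  P^-=[0.1665]  H_jac=[0.8872]  S=[0.4810]  K=[0.3070]  nu=[-1.6968]  x^+=[-0.0774]  P^+=[0.1211]

x_post = [-0.0774]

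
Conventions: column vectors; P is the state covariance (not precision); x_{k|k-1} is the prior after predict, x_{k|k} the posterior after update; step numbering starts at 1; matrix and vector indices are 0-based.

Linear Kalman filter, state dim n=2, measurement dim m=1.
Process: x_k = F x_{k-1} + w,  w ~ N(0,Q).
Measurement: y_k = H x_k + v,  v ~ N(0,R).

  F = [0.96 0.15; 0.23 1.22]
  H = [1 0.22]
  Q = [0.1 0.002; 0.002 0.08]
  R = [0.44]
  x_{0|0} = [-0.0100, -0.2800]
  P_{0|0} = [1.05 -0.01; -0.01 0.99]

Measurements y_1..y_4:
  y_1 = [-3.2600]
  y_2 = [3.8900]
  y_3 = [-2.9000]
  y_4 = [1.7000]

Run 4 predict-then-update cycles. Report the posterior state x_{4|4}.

x_post = [0.1694, 1.0422]

step 1: x^-=[-0.0516, -0.3439]  P^-=[1.0871 0.4030; 0.4030 1.6034]  S=[1.7820]  K=[0.6598; 0.4241]  nu=[-3.1327]  x^+=[-2.1185, -1.6724]  P^+=[0.3113 -0.0957; -0.0957 1.2830]
step 2: x^-=[-2.2847, -2.5277]  P^-=[0.3883 0.1902; 0.1902 1.9524]  S=[1.0064]  K=[0.4273; 0.6158]  nu=[6.7307]  x^+=[0.5917, 1.6168]  P^+=[0.2045 -0.0746; -0.0746 1.5708]
step 3: x^-=[0.8106, 2.1086]  P^-=[0.3023 0.2446; 0.2446 2.3869]  S=[0.9654]  K=[0.3688; 0.7973]  nu=[-4.1745]  x^+=[-0.7291, -1.2196]  P^+=[0.1709 -0.0393; -0.0393 1.7732]
step 4: x^-=[-0.8829, -1.6556]  P^-=[0.2861 0.3169; 0.3169 2.7062]  S=[0.9965]  K=[0.3571; 0.9154]  nu=[2.9471]  x^+=[0.1694, 1.0422]  P^+=[0.1591 -0.0089; -0.0089 1.8711]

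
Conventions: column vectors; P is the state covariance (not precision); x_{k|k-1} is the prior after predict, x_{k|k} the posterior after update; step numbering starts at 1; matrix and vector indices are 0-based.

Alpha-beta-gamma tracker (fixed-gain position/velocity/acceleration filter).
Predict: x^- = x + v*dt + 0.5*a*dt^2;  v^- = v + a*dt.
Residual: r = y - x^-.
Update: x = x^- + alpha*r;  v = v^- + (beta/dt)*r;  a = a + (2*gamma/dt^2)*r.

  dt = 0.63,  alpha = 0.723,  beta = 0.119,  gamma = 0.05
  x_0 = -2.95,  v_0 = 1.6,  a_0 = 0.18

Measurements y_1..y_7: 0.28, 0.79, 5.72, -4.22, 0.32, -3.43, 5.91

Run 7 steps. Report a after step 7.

step 1: x_pred=-1.9063  r=2.1863  x^+=-0.3256  v^+=2.1264  a^+=0.7308
step 2: x_pred=1.1590  r=-0.3690  x^+=0.8922  v^+=2.5171  a^+=0.6379
step 3: x_pred=2.6046  r=3.1154  x^+=4.8570  v^+=3.5074  a^+=1.4228
step 4: x_pred=7.3490  r=-11.5690  x^+=-1.0154  v^+=2.2185  a^+=-1.4921
step 5: x_pred=0.0862  r=0.2338  x^+=0.2552  v^+=1.3227  a^+=-1.4331
step 6: x_pred=0.8041  r=-4.2341  x^+=-2.2572  v^+=-0.3800  a^+=-2.4999
step 7: x_pred=-2.9927  r=8.9027  x^+=3.4440  v^+=-0.2733  a^+=-0.2569

a_post = -0.2569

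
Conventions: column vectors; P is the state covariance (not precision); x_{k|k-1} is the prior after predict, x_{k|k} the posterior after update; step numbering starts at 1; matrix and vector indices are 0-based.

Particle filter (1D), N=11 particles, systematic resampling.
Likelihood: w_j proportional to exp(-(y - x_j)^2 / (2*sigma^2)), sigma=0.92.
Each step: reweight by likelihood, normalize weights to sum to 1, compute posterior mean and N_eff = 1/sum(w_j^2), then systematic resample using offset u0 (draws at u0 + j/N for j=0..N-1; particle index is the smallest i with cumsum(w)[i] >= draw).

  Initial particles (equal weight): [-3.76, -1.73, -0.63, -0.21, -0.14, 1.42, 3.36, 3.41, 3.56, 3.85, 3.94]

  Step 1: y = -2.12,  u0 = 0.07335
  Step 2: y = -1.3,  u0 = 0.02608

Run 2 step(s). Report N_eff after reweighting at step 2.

N_eff = 9.6484

step 1: w=[0.1274, 0.5703, 0.1681, 0.0723, 0.0616, 0.0004, 0.0000, 0.0000, 0.0000, 0.0000, 0.0000]  mean=-1.5947  Neff=2.6405  idx=[0, 1, 1, 1, 1, 1, 1, 2, 2, 3, 4]
step 2: w=[0.0036, 0.1136, 0.1136, 0.1136, 0.1136, 0.1136, 0.1136, 0.0972, 0.0972, 0.0628, 0.0573]  mean=-1.3368  Neff=9.6484  idx=[1, 1, 2, 3, 4, 5, 5, 6, 7, 8, 9]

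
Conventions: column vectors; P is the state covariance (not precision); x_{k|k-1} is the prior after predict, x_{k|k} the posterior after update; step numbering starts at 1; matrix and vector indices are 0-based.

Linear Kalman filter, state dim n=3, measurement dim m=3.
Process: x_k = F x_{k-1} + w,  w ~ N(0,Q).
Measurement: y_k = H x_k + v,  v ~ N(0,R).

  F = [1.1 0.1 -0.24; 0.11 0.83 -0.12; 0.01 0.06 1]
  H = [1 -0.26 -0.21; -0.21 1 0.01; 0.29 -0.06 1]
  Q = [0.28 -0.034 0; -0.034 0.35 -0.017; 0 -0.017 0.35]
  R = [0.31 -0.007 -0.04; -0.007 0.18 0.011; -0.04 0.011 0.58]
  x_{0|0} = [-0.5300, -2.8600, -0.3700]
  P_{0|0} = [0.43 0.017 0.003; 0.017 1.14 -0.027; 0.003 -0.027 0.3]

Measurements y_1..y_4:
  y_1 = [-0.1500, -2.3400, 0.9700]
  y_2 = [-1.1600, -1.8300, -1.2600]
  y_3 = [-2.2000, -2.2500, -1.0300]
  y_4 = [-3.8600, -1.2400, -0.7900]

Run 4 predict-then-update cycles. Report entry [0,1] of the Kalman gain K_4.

step 1: x^-=[-0.7802, -2.3877, -0.5469]  P^-=[0.8324 0.1422 -0.0583; 0.1422 1.1533 -0.0174; -0.0583 -0.0174 0.6510]  S=[1.1977 -0.3325 0.0130; -0.3325 1.3102 -0.0646; 0.0130 -0.0646 1.2685]  K=[0.7183 0.1638 0.1386; 0.1178 0.8876 0.0083; -0.1692 -0.0172 0.5016]  nu=[-0.1055, -0.1107, 1.5999]  x^+=[-0.6523, -2.4851, 0.2753]  P^+=[0.2335 0.0751 -0.0097; 0.0751 0.1748 -0.0014; -0.0097 -0.0014 0.3002]
step 2: x^-=[-1.0321, -2.1674, 0.1197]  P^-=[0.6033 0.0887 -0.0742; 0.0887 0.4918 -0.0452; -0.0742 -0.0452 0.6506]  S=[0.9554 -0.1638 -0.0645; -0.1638 0.6607 -0.0517; -0.0645 -0.0517 1.2424]  K=[0.6506 0.1117 0.1152; 0.0954 0.7389 -0.0037; -0.1819 -0.0411 0.4974]  nu=[-0.6663, 0.1195, -1.2104]  x^+=[-1.5917, -2.1382, -0.3661]  P^+=[0.2090 0.0608 -0.0149; 0.0608 0.1451 -0.0068; -0.0149 -0.0068 0.2992]
step 3: x^-=[-1.8769, -1.9058, -0.5103]  P^-=[0.5731 0.0720 -0.0815; 0.0720 0.4697 -0.0517; -0.0815 -0.0517 0.6487]  S=[0.9347 -0.1683 -0.0762; -0.1683 0.6441 -0.0587; -0.0762 -0.0587 1.2350]  K=[0.6385 0.1004 0.1092; 0.0883 0.7273 -0.0078; -0.1868 -0.0474 0.4949]  nu=[-0.9258, -0.7332, -0.0898]  x^+=[-2.5514, -2.5202, -0.3470]  P^+=[0.2044 0.0579 -0.0169; 0.0579 0.1425 -0.0083; -0.0169 -0.0083 0.2984]
step 4: x^-=[-2.9753, -2.3308, -0.5237]  P^-=[0.5679 0.0691 -0.0839; 0.0691 0.4676 -0.0533; -0.0839 -0.0533 0.6476]  S=[0.9316 -0.1696 -0.0789; -0.1696 0.6430 -0.0602; -0.0789 -0.0602 1.2324]  K=[0.6363 0.0985 0.1078; 0.0871 0.7260 -0.0087; -0.1882 -0.0488 0.4939]  nu=[-1.6007, 0.4712, 0.4567]  x^+=[-3.8982, -2.1320, -0.0200]  P^+=[0.2035 0.0574 -0.0174; 0.0574 0.1421 -0.0087; -0.0174 -0.0087 0.2980]

K[0,1] = 0.0985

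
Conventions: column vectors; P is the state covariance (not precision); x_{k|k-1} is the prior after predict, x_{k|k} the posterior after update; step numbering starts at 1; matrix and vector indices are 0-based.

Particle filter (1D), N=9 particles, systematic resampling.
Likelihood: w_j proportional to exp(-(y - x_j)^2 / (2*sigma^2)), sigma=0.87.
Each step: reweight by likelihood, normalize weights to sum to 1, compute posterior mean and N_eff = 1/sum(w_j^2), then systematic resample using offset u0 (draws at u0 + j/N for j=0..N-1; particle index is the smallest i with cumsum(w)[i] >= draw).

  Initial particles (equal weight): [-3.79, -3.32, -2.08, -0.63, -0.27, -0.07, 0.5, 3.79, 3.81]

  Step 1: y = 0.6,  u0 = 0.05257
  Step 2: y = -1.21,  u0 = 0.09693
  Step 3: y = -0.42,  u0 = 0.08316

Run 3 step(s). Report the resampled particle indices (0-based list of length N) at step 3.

resampled_idx = [0, 1, 2, 3, 4, 5, 6, 7, 8]

step 1: w=[0.0000, 0.0000, 0.0032, 0.1352, 0.2228, 0.2731, 0.3649, 0.0004, 0.0004]  mean=0.0145  Neff=3.6280  idx=[3, 4, 4, 5, 5, 5, 6, 6, 6]
step 2: w=[0.2210, 0.1540, 0.1540, 0.1170, 0.1170, 0.1170, 0.0400, 0.0400, 0.0400]  mean=-0.1870  Neff=7.0350  idx=[0, 0, 1, 2, 3, 4, 5, 5, 8]
step 3: w=[0.1188, 0.1188, 0.1205, 0.1205, 0.1128, 0.1128, 0.1128, 0.1128, 0.0699]  mean=-0.2114  Neff=8.8406  idx=[0, 1, 2, 3, 4, 5, 6, 7, 8]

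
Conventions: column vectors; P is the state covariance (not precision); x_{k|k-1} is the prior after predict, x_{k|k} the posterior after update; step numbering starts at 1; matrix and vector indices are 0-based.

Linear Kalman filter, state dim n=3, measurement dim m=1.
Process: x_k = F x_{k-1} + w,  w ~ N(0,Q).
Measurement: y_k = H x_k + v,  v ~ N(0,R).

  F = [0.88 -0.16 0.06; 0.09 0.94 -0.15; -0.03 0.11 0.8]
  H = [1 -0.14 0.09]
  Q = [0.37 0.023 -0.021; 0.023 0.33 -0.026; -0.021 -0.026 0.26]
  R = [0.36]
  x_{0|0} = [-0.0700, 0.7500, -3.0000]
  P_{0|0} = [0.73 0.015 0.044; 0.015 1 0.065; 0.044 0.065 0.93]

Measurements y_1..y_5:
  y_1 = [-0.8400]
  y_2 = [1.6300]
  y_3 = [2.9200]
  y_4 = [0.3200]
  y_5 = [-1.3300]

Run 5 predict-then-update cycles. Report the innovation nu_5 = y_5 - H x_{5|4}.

innov = [-1.7733]

step 1: x^-=[-0.3616, 1.1487, -2.3154]  P^-=[0.9634 -0.0661 0.0113; -0.0661 1.2235 0.0147; 0.0113 0.0147 0.8772]  S=[1.3747]  K=[0.7083; -0.1717; 0.0641]  nu=[-0.1092]  x^+=[-0.4389, 1.1675, -2.3224]  P^+=[0.2737 0.1011 -0.0512; 0.1011 1.1829 0.0299; -0.0512 0.0299 0.8715]
step 2: x^-=[-0.7124, 1.4063, -1.7163]  P^-=[0.5810 -0.0500 -0.0365; -0.0500 1.4071 0.0072; -0.0365 0.0072 0.8394]  S=[0.9826]  K=[0.5950; -0.2507; 0.0387]  nu=[2.6938]  x^+=[0.8905, 0.7308, -1.6120]  P^+=[0.2331 0.0966 -0.0591; 0.0966 1.3453 0.0167; -0.0591 0.0167 0.8379]
step 3: x^-=[0.5700, 1.0089, -1.2360]  P^-=[0.5542 -0.0811 -0.0444; -0.0811 1.5527 0.0179; -0.0444 0.0179 0.8179]  S=[0.9655]  K=[0.5816; -0.3075; 0.0277]  nu=[2.6025]  x^+=[2.0836, 0.2088, -1.1639]  P^+=[0.2276 0.0916 -0.0599; 0.0916 1.4614 0.0262; -0.0599 0.0262 0.8172]
step 4: x^-=[1.7303, 0.5583, -0.9706]  P^-=[0.5540 -0.1020 -0.0494; -0.1020 1.6513 0.0394; -0.0494 0.0394 0.8077]  S=[0.9716]  K=[0.5803; -0.3393; 0.0182]  nu=[-1.2448]  x^+=[1.0079, 0.9807, -0.9933]  P^+=[0.2268 0.0893 -0.0597; 0.0893 1.5394 0.0454; -0.0597 0.0454 0.8074]
step 5: x^-=[0.6705, 1.1616, -0.7170]  P^-=[0.5556 -0.1141 -0.0537; -0.1141 1.7141 0.0629; -0.0537 0.0629 0.8059]  S=[0.9764]  K=[0.5804; -0.3568; 0.0102]  nu=[-1.7733]  x^+=[-0.3588, 1.7943, -0.7352]  P^+=[0.2267 0.0882 -0.0595; 0.0882 1.5899 0.0665; -0.0595 0.0665 0.8058]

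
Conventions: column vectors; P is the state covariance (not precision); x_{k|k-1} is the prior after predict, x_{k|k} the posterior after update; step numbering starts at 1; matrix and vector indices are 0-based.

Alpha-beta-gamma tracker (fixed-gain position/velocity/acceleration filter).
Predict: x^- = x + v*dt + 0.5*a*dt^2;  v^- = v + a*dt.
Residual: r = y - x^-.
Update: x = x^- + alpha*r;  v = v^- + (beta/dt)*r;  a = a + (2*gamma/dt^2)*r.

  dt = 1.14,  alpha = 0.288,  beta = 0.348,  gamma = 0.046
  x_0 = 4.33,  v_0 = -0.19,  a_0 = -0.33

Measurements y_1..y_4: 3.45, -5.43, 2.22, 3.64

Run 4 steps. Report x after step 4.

x_post = -3.0889

step 1: x_pred=3.8990  r=-0.4490  x^+=3.7697  v^+=-0.7033  a^+=-0.3618
step 2: x_pred=2.7329  r=-8.1629  x^+=0.3820  v^+=-3.6075  a^+=-0.9396
step 3: x_pred=-4.3412  r=6.5612  x^+=-2.4516  v^+=-2.6758  a^+=-0.4752
step 4: x_pred=-5.8107  r=9.4507  x^+=-3.0889  v^+=-0.3325  a^+=0.1939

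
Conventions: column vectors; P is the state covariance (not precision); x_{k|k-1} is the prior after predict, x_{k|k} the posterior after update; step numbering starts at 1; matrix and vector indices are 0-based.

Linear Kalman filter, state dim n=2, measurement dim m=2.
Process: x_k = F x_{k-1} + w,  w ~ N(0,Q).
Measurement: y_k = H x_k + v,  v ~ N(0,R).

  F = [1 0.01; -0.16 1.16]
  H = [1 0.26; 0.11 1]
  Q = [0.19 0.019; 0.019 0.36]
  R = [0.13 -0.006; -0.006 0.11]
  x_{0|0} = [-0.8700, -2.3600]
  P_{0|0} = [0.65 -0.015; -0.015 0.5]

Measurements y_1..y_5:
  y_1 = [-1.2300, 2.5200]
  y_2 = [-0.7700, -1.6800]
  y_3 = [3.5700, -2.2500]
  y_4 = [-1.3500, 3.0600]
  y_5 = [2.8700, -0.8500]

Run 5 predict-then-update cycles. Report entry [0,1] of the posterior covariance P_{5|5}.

step 1: x^-=[-0.8936, -2.5984]  P^-=[0.8397 -0.0966; -0.0966 1.0550]  S=[0.9908 0.2613; 0.2613 1.1539]  K=[0.8754 -0.2019; -0.0631 0.9194]  nu=[0.3392, 5.2167]  x^+=[-1.6499, 2.1763]  P^+=[0.1258 -0.0413; -0.0413 0.1061]
step 2: x^-=[-1.6282, 2.7884]  P^-=[0.3149 -0.0477; -0.0477 0.5213]  S=[0.4554 0.1151; 0.1151 0.6246]  K=[0.7024 -0.1504; -0.0168 0.8293]  nu=[0.1332, -4.2893]  x^+=[-0.8897, -0.7708]  P^+=[0.1005 -0.0318; -0.0318 0.0948]
step 3: x^-=[-0.8974, -0.7518]  P^-=[0.2899 -0.0328; -0.0328 0.5020]  S=[0.4367 0.1226; 0.1226 0.6083]  K=[0.6833 -0.1393; -0.0068 0.8207]  nu=[4.6629, -1.3995]  x^+=[2.4836, -1.9319]  P^+=[0.0975 -0.0301; -0.0301 0.0936]
step 4: x^-=[2.4643, -2.6384]  P^-=[0.2869 -0.0304; -0.0304 0.4997]  S=[0.4349 0.1242; 0.1242 0.6065]  K=[0.6808 -0.1376; -0.0052 0.8195]  nu=[-3.1283, 5.4273]  x^+=[-0.4121, 1.8256]  P^+=[0.0971 -0.0299; -0.0299 0.0935]
step 5: x^-=[-0.3939, 2.1836]  P^-=[0.2865 -0.0301; -0.0301 0.4993]  S=[0.4346 0.1244; 0.1244 0.6062]  K=[0.6805 -0.1373; -0.0050 0.8193]  nu=[2.6961, -2.9903]  x^+=[1.8515, -0.2799]  P^+=[0.0971 -0.0299; -0.0299 0.0934]

P_post[0,1] = -0.0299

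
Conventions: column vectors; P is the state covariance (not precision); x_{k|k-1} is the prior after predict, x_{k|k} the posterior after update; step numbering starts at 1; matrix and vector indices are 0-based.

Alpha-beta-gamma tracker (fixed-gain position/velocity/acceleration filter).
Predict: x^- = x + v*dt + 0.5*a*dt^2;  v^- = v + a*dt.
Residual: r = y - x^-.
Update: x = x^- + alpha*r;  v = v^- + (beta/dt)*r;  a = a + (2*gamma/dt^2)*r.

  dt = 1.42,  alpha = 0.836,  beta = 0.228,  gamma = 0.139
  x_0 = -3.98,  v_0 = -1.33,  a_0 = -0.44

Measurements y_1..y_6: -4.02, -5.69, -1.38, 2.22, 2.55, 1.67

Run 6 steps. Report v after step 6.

step 1: x_pred=-6.3122  r=2.2922  x^+=-4.3959  v^+=-1.5868  a^+=-0.1240
step 2: x_pred=-6.7741  r=1.0841  x^+=-5.8678  v^+=-1.5887  a^+=0.0255
step 3: x_pred=-8.0981  r=6.7181  x^+=-2.4818  v^+=-0.4739  a^+=0.9517
step 4: x_pred=-2.1951  r=4.4151  x^+=1.4959  v^+=1.5865  a^+=1.5604
step 5: x_pred=5.3219  r=-2.7719  x^+=3.0046  v^+=3.3572  a^+=1.1783
step 6: x_pred=8.9598  r=-7.2898  x^+=2.8655  v^+=3.8599  a^+=0.1732

v_post = 3.8599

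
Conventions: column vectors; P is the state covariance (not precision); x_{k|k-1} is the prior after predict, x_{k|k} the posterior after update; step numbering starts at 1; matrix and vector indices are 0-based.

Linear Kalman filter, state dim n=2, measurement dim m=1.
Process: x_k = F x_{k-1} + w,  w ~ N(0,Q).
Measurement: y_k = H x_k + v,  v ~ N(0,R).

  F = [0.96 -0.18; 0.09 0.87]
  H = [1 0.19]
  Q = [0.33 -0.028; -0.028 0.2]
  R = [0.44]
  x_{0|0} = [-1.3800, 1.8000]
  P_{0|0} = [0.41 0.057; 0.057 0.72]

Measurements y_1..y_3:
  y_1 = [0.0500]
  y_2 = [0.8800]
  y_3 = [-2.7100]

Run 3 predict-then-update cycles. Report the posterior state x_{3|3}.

x_post = [-1.8502, 1.3103]

step 1: x^-=[-1.6488, 1.4418]  P^-=[0.7115 -0.0586; -0.0586 0.7572]  S=[1.1565]  K=[0.6056; 0.0737]  nu=[1.4249]  x^+=[-0.7860, 1.5468]  P^+=[0.2874 -0.1103; -0.1103 0.7509]
step 2: x^-=[-1.0330, 1.2750]  P^-=[0.6573 -0.2111; -0.2111 0.7534]  S=[1.0443]  K=[0.5910; -0.0650]  nu=[1.6707]  x^+=[-0.0455, 1.1663]  P^+=[0.2925 -0.1709; -0.1709 0.7490]
step 3: x^-=[-0.2537, 1.0106]  P^-=[0.6829 -0.2600; -0.2600 0.7425]  S=[1.0509]  K=[0.6028; -0.1132]  nu=[-2.6484]  x^+=[-1.8502, 1.3103]  P^+=[0.3010 -0.1883; -0.1883 0.7291]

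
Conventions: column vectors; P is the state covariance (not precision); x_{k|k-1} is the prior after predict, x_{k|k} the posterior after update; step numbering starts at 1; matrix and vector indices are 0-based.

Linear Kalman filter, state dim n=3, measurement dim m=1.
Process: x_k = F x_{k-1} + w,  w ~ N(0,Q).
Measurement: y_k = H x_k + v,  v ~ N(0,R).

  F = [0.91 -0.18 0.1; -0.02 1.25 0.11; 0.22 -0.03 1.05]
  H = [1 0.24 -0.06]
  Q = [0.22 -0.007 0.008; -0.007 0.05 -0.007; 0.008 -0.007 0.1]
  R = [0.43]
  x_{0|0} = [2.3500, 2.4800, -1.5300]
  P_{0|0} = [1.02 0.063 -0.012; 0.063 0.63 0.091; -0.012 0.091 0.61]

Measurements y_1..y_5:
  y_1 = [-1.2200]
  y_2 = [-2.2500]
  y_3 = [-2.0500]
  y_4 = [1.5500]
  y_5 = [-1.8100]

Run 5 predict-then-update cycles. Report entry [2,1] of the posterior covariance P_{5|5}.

P_post[2,1] = 0.1875

step 1: x^-=[1.5391, 2.8847, -1.1639]  P^-=[1.0651 -0.0803 0.2462; -0.0803 1.0641 0.1718; 0.2462 0.1718 0.8104]  S=[1.4862]  K=[0.6937; 0.1109; 0.1607]  nu=[-3.5213]  x^+=[-0.9037, 2.4944, -1.7298]  P^+=[0.3498 -0.1946 0.0805; -0.1946 1.0458 0.1453; 0.0805 0.1453 0.7720]
step 2: x^-=[-1.4443, 2.9457, -2.0899]  P^-=[0.6245 -0.4391 0.2286; -0.4391 1.7429 0.1783; 0.2286 0.1783 0.9996]  S=[0.9152]  K=[0.5522; -0.0344; 0.2310]  nu=[-1.6381]  x^+=[-2.3489, 3.0021, -2.4683]  P^+=[0.3454 -0.4217 0.1118; -0.4217 1.7418 0.1856; 0.1118 0.1856 0.9508]
step 3: x^-=[-2.9247, 3.5280, -3.1986]  P^-=[0.7238 -0.8454 0.2883; -0.8454 2.8549 0.1630; 0.2883 0.1630 1.2120]  S=[0.8775]  K=[0.5739; -0.1938; 0.2903]  nu=[-0.1639]  x^+=[-3.0188, 3.5598, -3.2461]  P^+=[0.4348 -0.7479 0.1421; -0.7479 2.8219 0.2124; 0.1421 0.2124 1.1381]
step 4: x^-=[-3.7125, 4.1530, -4.1794]  P^-=[0.9461 -1.4544 0.3780; -1.4544 4.5684 0.0891; 0.3780 0.0891 1.4405]  S=[0.8984]  K=[0.6393; -0.4045; 0.3483]  nu=[4.0150]  x^+=[-1.1456, 2.5291, -2.7808]  P^+=[0.5789 -1.2221 0.1779; -1.2221 4.4214 0.2157; 0.1779 0.2157 1.3315]
step 5: x^-=[-1.7758, 2.8784, -3.2478]  P^-=[1.2809 -2.3521 0.5018; -2.3521 7.0945 -0.0754; 0.5018 -0.0754 1.6847]  S=[0.9386]  K=[0.7312; -0.6871; 0.4077]  nu=[-0.9198]  x^+=[-2.4485, 3.5105, -3.6228]  P^+=[0.7791 -1.8805 0.2220; -1.8805 6.6513 0.1875; 0.2220 0.1875 1.5287]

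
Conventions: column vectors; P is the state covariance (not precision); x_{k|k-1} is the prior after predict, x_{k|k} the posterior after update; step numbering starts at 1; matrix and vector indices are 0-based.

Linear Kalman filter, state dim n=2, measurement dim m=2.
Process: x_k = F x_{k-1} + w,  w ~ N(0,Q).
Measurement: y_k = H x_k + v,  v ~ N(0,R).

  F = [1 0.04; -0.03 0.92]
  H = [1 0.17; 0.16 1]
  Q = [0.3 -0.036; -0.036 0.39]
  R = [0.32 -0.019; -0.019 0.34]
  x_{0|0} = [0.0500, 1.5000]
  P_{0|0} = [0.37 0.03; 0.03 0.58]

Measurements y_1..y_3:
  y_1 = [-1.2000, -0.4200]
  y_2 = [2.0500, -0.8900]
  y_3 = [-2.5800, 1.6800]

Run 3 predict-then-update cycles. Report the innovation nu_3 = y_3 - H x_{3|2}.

innov = [-3.4410, 2.0718]

step 1: x^-=[0.1100, 1.3785]  P^-=[0.6733 0.0018; 0.0018 0.8796]  S=[1.0194 0.2401; 0.2401 1.2374]  K=[0.6706 -0.0416; -0.0199 0.7149]  nu=[-1.5443, -1.8161]  x^+=[-0.8501, 0.1109]  P^+=[0.2261 -0.0631; -0.0631 0.2535]
step 2: x^-=[-0.8457, 0.1275]  P^-=[0.5215 -0.0914; -0.0914 0.6083]  S=[0.8280 0.0740; 0.0740 0.9324]  K=[0.6162 -0.0574; -0.0427 0.6401]  nu=[2.8740, -0.8822]  x^+=[0.9759, -0.5598]  P^+=[0.2093 -0.0647; -0.0647 0.2288]
step 3: x^-=[0.9535, -0.5443]  P^-=[0.5045 -0.0933; -0.0933 0.5874]  S=[0.8097 0.0657; 0.0657 0.9105]  K=[0.6081 -0.0577; -0.0432 0.6319]  nu=[-3.4410, 2.0718]  x^+=[-1.2586, 0.9135]  P^+=[0.2066 -0.0642; -0.0642 0.2259]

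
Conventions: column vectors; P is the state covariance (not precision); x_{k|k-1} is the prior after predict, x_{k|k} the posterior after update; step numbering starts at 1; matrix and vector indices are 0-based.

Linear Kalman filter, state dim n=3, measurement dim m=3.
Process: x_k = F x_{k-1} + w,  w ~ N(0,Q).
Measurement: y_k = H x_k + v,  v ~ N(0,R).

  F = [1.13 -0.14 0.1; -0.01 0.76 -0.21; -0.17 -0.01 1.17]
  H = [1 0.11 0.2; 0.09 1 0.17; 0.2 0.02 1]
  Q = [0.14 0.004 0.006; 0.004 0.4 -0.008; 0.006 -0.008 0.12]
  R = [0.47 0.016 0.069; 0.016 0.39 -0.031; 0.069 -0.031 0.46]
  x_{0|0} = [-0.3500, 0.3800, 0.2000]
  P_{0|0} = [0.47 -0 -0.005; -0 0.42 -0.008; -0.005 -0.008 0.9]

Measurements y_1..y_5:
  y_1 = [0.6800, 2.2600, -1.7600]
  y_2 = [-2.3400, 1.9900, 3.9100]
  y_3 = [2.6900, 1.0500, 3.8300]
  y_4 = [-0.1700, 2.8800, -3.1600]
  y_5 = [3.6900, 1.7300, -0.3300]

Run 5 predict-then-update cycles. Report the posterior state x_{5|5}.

step 1: x^-=[-0.4287, 0.2503, 0.2897]  P^-=[0.7565 -0.0646 0.0164; -0.0646 0.6849 -0.2388; 0.0164 -0.2388 1.3678]  S=[1.2713 0.0916 0.4825; 0.0916 1.0282 -0.0217; 0.4825 -0.0217 1.8548]  K=[0.6234 -0.0509 -0.0731; -0.0310 0.6213 -0.1130; -0.0816 0.0187 0.7581]  nu=[1.0232, 1.9990, -1.9690]  x^+=[0.2512, 1.6831, -1.2491]  P^+=[0.2997 -0.0264 -0.0484; -0.0264 0.2602 -0.0733; -0.0484 -0.0733 0.3537]
step 2: x^-=[-0.0767, 1.5389, -1.5210]  P^-=[0.5308 -0.0534 -0.0613; -0.0534 0.5895 -0.1594; -0.0613 -0.1594 0.6337]  S=[0.9900 0.0499 0.2190; 0.0499 0.9364 -0.0803; 0.2190 -0.0803 1.0838]  K=[0.5364 -0.0518 -0.0718; -0.0289 0.5887 -0.0966; -0.0810 -0.0065 0.5863]  nu=[-2.1284, 0.7165, 5.4156]  x^+=[-1.6443, 1.4989, 1.8219]  P^+=[0.2582 -0.0249 -0.0456; -0.0249 0.2454 -0.0646; -0.0456 -0.0646 0.2747]
step 3: x^-=[-1.8857, 0.7730, 2.3961]  P^-=[0.4766 -0.0482 -0.0602; -0.0482 0.5747 -0.1324; -0.0602 -0.1324 0.5231]  S=[0.9339 0.0510 0.1905; 0.0510 0.9281 -0.0720; 0.1905 -0.0720 0.9726]  K=[0.5083 -0.0499 -0.0681; -0.0267 0.5851 -0.0857; -0.0773 -0.0067 0.5373]  nu=[4.0115, 0.0393, 1.7955]  x^+=[0.0291, 0.5351, 3.0508]  P^+=[0.2447 -0.0239 -0.0432; -0.0239 0.2427 -0.0595; -0.0432 -0.0595 0.2519]
step 4: x^-=[0.2631, -0.2342, 3.5591]  P^-=[0.4592 -0.0464 -0.0581; -0.0464 0.5705 -0.1223; -0.0581 -0.1223 0.4904]  S=[0.9169 0.0522 0.1839; 0.0522 0.9266 -0.0672; 0.1839 -0.0672 0.9405]  K=[0.4986 -0.0490 -0.0661; -0.0259 0.5843 -0.0809; -0.0751 -0.0056 0.5208]  nu=[-1.1191, 2.4855, -6.7670]  x^+=[0.0303, 1.7945, 0.1053]  P^+=[0.2400 -0.0236 -0.0420; -0.0236 0.2418 -0.0572; -0.0420 -0.0572 0.2441]
step 5: x^-=[-0.2065, 1.3414, 0.1001]  P^-=[0.4532 -0.0459 -0.0569; -0.0459 0.5689 -0.1184; -0.0569 -0.1184 0.4790]  S=[0.9112 0.0528 0.1821; 0.0528 0.9262 -0.0651; 0.1821 -0.0651 0.9296]  K=[0.4952 -0.0487 -0.0651; -0.0256 0.5840 -0.0791; -0.0742 -0.0050 0.5148]  nu=[3.7289, 0.3901, -0.4156]  x^+=[1.6480, 1.5065, -0.3924]  P^+=[0.2383 -0.0235 -0.0415; -0.0235 0.2415 -0.0564; -0.0415 -0.0564 0.2412]

x_post = [1.6480, 1.5065, -0.3924]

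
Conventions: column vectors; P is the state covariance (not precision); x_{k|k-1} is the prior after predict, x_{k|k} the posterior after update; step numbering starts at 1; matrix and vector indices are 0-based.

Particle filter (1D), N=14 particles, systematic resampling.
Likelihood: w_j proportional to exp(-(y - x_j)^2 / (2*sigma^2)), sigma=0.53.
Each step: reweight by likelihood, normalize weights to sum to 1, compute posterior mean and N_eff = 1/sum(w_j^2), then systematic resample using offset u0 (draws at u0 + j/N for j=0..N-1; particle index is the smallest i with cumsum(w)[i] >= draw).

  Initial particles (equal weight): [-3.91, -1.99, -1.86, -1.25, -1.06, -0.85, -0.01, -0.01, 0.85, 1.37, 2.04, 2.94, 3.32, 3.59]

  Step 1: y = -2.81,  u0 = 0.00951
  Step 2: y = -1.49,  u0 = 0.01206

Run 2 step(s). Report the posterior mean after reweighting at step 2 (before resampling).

step 1: w=[0.1821, 0.4741, 0.3148, 0.0206, 0.0067, 0.0017, 0.0000, 0.0000, 0.0000, 0.0000, 0.0000, 0.0000, 0.0000, 0.0000]  mean=-2.2752  Neff=2.7974  idx=[0, 0, 0, 1, 1, 1, 1, 1, 1, 1, 2, 2, 2, 2]
step 2: w=[0.0000, 0.0000, 0.0000, 0.0841, 0.0841, 0.0841, 0.0841, 0.0841, 0.0841, 0.0841, 0.1028, 0.1028, 0.1028, 0.1028]  mean=-1.9365  Neff=10.8930  idx=[3, 3, 4, 5, 6, 7, 8, 9, 9, 10, 11, 12, 12, 13]

post_mean = -1.9365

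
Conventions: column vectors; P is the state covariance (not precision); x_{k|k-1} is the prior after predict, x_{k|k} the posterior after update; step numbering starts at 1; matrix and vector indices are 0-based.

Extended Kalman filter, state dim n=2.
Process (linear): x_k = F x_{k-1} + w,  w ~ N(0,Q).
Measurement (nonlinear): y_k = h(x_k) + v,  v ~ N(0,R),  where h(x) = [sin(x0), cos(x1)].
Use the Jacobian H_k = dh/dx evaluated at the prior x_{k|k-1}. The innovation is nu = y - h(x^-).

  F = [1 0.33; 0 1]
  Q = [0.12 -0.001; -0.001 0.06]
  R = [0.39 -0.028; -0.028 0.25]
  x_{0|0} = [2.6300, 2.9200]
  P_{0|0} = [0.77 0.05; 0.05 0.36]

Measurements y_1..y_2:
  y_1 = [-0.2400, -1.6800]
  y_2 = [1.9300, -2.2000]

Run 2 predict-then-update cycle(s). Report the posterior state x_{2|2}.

x_post = [4.0629, 2.9804]

step 1: x^-=[3.5936, 2.9200]  P^-=[0.9622 0.1678; 0.1678 0.4200]  H_jac=[-0.8996 0.0000; 0.0000 -0.2198]  S=[1.1686 0.0052; 0.0052 0.2703]  K=[-0.7401 -0.1223; -0.1277 -0.3391]  nu=[0.1968, -0.7045]  x^+=[3.5341, 3.1337]  P^+=[0.3171 0.0448; 0.0448 0.3694]
step 2: x^-=[4.5682, 3.1337]  P^-=[0.5069 0.1657; 0.1657 0.4294]  H_jac=[-0.1437 0.0000; 0.0000 -0.0079]  S=[0.4005 -0.0278; -0.0278 0.2500]  K=[-0.1836 -0.0256; -0.0608 -0.0203]  nu=[2.9196, -1.2000]  x^+=[4.0629, 2.9804]  P^+=[0.4935 0.1612; 0.1612 0.4279]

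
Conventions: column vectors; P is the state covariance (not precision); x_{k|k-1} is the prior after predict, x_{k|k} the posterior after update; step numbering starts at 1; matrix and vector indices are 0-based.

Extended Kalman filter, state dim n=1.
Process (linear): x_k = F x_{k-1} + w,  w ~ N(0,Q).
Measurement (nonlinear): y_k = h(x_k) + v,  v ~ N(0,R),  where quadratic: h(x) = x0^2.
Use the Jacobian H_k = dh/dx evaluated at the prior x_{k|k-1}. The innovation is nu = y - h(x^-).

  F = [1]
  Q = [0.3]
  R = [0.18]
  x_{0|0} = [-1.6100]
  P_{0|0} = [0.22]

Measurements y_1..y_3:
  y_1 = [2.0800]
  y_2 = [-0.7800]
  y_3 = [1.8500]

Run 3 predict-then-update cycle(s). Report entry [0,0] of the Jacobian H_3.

H_jac[0,0] = -1.0455

step 1: x^-=[-1.6100]  P^-=[0.5200]  H_jac=[-3.2200]  S=[5.5716]  K=[-0.3005]  nu=[-0.5121]  x^+=[-1.4561]  P^+=[0.0168]
step 2: x^-=[-1.4561]  P^-=[0.3168]  H_jac=[-2.9122]  S=[2.8668]  K=[-0.3218]  nu=[-2.9002]  x^+=[-0.5227]  P^+=[0.0199]
step 3: x^-=[-0.5227]  P^-=[0.3199]  H_jac=[-1.0455]  S=[0.5297]  K=[-0.6314]  nu=[1.5767]  x^+=[-1.5184]  P^+=[0.1087]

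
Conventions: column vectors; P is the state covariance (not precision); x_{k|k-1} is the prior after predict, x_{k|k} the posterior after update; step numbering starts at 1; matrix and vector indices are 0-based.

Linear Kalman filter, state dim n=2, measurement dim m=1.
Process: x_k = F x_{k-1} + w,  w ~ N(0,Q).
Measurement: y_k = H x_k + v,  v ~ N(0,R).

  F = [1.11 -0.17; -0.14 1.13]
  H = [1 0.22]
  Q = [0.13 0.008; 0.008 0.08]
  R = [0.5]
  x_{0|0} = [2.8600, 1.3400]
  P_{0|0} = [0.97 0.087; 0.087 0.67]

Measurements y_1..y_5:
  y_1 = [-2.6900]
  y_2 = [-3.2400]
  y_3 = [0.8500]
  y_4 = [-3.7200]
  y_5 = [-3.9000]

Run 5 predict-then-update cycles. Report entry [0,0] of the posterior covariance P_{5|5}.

step 1: x^-=[2.9468, 1.1138]  P^-=[1.3117 -0.1603; -0.1603 0.9270]  S=[1.7860]  K=[0.7147; 0.0245]  nu=[-5.8818]  x^+=[-1.2568, 0.9699]  P^+=[0.3995 -0.1915; -0.1915 0.9259]
step 2: x^-=[-1.5599, 1.2719]  P^-=[0.7212 -0.4767; -0.4767 1.3307]  S=[1.0759]  K=[0.5729; -0.1709]  nu=[-1.9599]  x^+=[-2.6827, 1.6070]  P^+=[0.3681 -0.3713; -0.3713 1.2993]
step 3: x^-=[-3.2509, 2.1915]  P^-=[0.7612 -0.7734; -0.7734 1.8638]  S=[1.0112]  K=[0.5846; -0.3593]  nu=[3.6188]  x^+=[-1.1355, 0.8911]  P^+=[0.4157 -0.5610; -0.5610 1.7332]
step 4: x^-=[-1.4119, 1.1659]  P^-=[0.9040 -1.1065; -1.1065 2.4788]  S=[1.0371]  K=[0.6369; -0.5411]  nu=[-2.5646]  x^+=[-3.0454, 2.5537]  P^+=[0.4833 -0.7491; -0.7491 2.1751]
step 5: x^-=[-3.8145, 3.3120]  P^-=[1.0710 -1.4423; -1.4423 3.1039]  S=[1.0866]  K=[0.6936; -0.6990]  nu=[-0.8142]  x^+=[-4.3792, 3.8811]  P^+=[0.5482 -0.9155; -0.9155 2.5730]

P_post[0,0] = 0.5482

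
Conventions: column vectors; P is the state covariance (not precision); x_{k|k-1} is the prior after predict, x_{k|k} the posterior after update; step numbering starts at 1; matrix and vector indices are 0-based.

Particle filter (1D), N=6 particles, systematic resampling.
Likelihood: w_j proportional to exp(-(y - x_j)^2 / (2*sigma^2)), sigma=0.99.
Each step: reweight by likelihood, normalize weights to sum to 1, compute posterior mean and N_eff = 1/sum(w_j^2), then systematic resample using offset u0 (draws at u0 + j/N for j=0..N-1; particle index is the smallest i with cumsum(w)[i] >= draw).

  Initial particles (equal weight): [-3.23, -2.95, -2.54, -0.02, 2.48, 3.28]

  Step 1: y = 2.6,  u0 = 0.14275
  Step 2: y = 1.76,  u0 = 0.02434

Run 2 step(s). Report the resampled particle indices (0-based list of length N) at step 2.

step 1: w=[0.0000, 0.0000, 0.0000, 0.0166, 0.5476, 0.4357]  mean=2.7870  Neff=2.0406  idx=[4, 4, 4, 5, 5, 5]
step 2: w=[0.2380, 0.2380, 0.2380, 0.0954, 0.0954, 0.0954]  mean=2.7089  Neff=5.0721  idx=[0, 0, 1, 2, 2, 4]

resampled_idx = [0, 0, 1, 2, 2, 4]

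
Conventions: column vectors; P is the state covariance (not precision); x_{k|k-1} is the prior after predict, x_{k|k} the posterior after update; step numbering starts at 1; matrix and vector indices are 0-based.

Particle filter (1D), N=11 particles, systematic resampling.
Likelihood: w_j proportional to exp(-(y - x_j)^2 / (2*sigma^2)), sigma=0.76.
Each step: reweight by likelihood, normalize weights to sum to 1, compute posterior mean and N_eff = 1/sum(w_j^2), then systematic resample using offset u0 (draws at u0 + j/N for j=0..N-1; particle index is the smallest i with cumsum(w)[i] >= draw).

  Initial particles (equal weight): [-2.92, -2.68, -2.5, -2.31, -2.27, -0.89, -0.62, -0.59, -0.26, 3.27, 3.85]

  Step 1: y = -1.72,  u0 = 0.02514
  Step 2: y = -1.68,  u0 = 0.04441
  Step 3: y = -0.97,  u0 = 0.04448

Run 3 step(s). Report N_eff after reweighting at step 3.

N_eff = 5.9866

step 1: w=[0.0680, 0.1065, 0.1397, 0.1750, 0.1820, 0.1303, 0.0830, 0.0783, 0.0374, 0.0000, 0.0000]  mean=-1.8737  Neff=7.6579  idx=[0, 1, 2, 2, 3, 3, 4, 4, 5, 6, 7]
step 2: w=[0.0439, 0.0699, 0.0928, 0.0928, 0.1178, 0.1178, 0.1229, 0.1229, 0.0968, 0.0628, 0.0594]  mean=-2.0423  Neff=10.1129  idx=[1, 2, 3, 4, 4, 5, 6, 7, 7, 8, 10]
step 3: w=[0.0224, 0.0371, 0.0371, 0.0595, 0.0595, 0.0595, 0.0652, 0.0652, 0.0652, 0.2802, 0.2487]  mean=-1.4989  Neff=5.9866  idx=[1, 3, 5, 6, 8, 9, 9, 9, 10, 10, 10]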